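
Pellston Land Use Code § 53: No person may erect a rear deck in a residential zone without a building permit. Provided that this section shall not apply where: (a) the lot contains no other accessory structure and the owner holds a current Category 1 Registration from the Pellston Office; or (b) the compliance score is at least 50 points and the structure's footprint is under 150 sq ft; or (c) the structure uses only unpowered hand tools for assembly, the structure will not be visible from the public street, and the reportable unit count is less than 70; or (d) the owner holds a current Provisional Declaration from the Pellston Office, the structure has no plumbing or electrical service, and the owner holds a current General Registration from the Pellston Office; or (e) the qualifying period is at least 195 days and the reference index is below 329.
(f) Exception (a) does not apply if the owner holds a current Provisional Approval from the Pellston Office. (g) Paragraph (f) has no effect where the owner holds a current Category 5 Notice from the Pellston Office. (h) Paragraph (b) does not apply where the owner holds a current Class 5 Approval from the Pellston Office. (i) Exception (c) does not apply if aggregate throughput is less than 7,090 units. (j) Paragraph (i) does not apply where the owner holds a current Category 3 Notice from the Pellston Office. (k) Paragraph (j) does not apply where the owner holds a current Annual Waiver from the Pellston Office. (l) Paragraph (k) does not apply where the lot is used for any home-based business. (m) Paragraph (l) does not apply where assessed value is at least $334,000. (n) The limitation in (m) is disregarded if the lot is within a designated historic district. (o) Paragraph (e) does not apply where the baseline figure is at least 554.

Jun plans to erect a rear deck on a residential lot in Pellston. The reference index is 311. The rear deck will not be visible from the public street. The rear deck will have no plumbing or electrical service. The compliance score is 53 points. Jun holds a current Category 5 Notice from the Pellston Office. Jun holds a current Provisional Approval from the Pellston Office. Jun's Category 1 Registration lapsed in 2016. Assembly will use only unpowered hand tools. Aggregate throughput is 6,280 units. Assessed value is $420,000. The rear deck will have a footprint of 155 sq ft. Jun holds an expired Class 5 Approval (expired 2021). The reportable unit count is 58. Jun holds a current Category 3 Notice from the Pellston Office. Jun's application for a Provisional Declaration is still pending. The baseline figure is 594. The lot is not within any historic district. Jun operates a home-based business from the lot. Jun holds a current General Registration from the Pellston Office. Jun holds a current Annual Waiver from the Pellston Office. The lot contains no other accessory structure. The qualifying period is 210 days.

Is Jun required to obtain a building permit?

Yes — Jun must obtain a building permit.

Exception (a) does not apply: there is no Category 1 Registration in force.
Exception (b) fails — the structure's footprint is 155 sq ft, not under 150 sq ft.
Exception (c)'s conditions are all satisfied: assembly uses only hand tools; the structure will not be visible from the street; the reportable unit count is 58, less than the 70 limit. Turning to paragraphs (i)–(n): (i) is triggered — aggregate throughput is 6,280 units, less than the 7,090 units limit. (j) operates (a current Category 3 Notice is held), but is itself disapplied by (k): (k) is triggered — a current Annual Waiver is held. (l) would limit (k) — a home-based business operates on the lot — but (m) sets (l) aside: (m) applies — assessed value is $420,000, meeting the $334,000 threshold. (n), which would lift (m), is inapplicable — the lot is not in a historic district. (c) is therefore removed.
Exception (d) requires that the owner holds a current Provisional Declaration from the Pellston Office; but no current Provisional Declaration is held, so (d) is unavailable.
Exception (e): the qualifying period is 210 days, meeting the 195 days threshold; the reference index is 311, below the 329 limit — every condition holds. However, paragraph (o) must be considered: (o) operates against (e): the baseline figure is 594, meeting the 554 threshold. (e) is therefore removed.
Every exception is unavailable, so the rule governs.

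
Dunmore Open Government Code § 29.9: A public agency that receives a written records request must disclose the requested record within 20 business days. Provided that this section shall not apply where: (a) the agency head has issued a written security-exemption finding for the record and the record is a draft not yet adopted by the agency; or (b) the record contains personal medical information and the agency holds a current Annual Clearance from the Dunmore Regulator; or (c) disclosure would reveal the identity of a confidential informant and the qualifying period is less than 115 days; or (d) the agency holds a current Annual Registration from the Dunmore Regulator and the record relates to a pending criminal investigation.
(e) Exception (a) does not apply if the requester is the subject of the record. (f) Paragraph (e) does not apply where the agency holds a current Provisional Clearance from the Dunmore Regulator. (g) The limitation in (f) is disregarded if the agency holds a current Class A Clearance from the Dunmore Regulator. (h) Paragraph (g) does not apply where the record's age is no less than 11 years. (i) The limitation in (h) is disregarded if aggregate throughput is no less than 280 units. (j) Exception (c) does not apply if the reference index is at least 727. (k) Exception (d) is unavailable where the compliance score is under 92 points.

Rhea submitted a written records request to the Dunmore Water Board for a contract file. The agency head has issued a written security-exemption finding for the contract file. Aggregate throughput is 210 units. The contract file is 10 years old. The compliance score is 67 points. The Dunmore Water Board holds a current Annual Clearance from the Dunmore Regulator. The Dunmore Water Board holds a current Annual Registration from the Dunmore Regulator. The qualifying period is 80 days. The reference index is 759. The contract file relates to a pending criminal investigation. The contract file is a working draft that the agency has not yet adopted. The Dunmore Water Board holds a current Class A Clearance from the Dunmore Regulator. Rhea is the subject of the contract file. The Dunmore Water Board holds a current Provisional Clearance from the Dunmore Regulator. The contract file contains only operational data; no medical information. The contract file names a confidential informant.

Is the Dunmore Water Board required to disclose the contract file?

Exception (a): a written security-exemption finding has been issued; the contract file is an unadopted draft — every condition holds. But applying paragraphs (e)–(i): (e) operates — Rhea is the subject of the contract file. (f) would limit (e) — a current Provisional Clearance is held — but (g) sets (f) aside: (g) operates against (f): a current Class A Clearance is held. (h), which would lift (g), is not triggered — the record's age is 10 years, short of 11 years. So (a) is unavailable.
Exception (b) does not apply: the contract file contains only operational data.
Exception (c) is satisfied on its face — the contract file names a confidential informant; the qualifying period is 80 days, less than the 115 days limit. But: (j) is engaged — the reference index is 759, meeting the 727 threshold. Exception (c) does not apply.
Exception (d)'s conditions are all satisfied: a current Annual Registration is held; the contract file relates to a pending investigation. But: (k) operates against (d): the compliance score is 67 points, under the 92 points limit. So (d) is unavailable.
No exception displaces § 29.9.

Yes — the Dunmore Water Board must disclose the contract file.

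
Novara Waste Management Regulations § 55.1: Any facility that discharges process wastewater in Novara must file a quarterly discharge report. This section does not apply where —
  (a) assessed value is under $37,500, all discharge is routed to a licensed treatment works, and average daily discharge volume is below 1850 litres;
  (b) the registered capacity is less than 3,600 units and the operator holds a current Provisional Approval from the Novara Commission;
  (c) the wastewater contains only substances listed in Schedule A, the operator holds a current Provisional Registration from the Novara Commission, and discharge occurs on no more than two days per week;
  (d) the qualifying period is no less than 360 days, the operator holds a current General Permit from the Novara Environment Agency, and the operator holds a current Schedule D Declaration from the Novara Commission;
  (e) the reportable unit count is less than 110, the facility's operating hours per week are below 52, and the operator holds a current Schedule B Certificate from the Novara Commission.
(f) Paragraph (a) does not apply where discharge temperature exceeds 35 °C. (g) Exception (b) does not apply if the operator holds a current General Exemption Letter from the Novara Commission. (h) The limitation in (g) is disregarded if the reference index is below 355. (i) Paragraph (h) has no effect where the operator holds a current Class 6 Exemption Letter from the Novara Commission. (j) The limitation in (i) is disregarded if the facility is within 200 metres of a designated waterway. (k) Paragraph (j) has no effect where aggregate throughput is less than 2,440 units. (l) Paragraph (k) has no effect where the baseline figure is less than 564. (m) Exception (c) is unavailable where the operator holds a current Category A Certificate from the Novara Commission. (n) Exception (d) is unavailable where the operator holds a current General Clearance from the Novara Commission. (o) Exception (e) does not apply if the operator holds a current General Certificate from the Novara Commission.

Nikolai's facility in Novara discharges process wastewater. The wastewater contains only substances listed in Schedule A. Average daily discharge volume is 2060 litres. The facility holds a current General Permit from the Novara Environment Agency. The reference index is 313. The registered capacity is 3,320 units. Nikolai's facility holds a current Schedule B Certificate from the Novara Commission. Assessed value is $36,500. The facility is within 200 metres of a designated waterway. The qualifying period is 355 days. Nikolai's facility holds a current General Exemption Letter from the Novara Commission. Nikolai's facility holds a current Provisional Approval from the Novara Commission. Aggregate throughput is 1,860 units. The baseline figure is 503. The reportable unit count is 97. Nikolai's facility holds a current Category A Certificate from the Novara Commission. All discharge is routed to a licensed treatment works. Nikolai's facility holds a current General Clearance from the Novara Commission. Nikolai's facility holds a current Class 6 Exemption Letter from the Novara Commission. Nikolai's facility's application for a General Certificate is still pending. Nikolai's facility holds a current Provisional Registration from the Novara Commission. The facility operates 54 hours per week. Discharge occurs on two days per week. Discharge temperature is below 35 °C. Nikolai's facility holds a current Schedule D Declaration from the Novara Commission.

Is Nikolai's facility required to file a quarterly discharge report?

Exception (a) does not apply: average daily discharge volume is 2060 litres, not below 1850 litres.
Exception (b) is satisfied on its face — the registered capacity is 3,320 units, less than the 3,600 units limit; a current Provisional Approval is held. As to paragraphs (g)–(l): (g) operates (a current General Exemption Letter is held), but is overridden by (h): (h) operates against (g): the reference index is 313, below the 355 limit. (i) operates (a current Class 6 Exemption Letter is held), but is itself disapplied by (j): (j) operates against (i): the facility is within 200 m of a designated waterway. (k) is triggered (aggregate throughput is 1,860 units, less than the 2,440 units limit), but is overridden by (l): (l) operates against (k): the baseline figure is 503, less than the 564 limit. (b) remains available.
All of (c)'s requirements are met (the wastewater is Schedule-A-only; a current Provisional Registration is held; discharge occurs on no more than two days per week). But: (m) applies — a current Category A Certificate is held. So (c) is unavailable.
Exception (d) requires that the qualifying period is no less than 360 days; but the qualifying period is 355 days, short of 360 days, so (d) is unavailable.
Exception (e) requires that the facility's operating hours per week are below 52; but the facility's operating hours per week are 54, not below 52, so (e) is unavailable.

No — exception (b) applies; Nikolai's facility is not required to file a quarterly discharge report.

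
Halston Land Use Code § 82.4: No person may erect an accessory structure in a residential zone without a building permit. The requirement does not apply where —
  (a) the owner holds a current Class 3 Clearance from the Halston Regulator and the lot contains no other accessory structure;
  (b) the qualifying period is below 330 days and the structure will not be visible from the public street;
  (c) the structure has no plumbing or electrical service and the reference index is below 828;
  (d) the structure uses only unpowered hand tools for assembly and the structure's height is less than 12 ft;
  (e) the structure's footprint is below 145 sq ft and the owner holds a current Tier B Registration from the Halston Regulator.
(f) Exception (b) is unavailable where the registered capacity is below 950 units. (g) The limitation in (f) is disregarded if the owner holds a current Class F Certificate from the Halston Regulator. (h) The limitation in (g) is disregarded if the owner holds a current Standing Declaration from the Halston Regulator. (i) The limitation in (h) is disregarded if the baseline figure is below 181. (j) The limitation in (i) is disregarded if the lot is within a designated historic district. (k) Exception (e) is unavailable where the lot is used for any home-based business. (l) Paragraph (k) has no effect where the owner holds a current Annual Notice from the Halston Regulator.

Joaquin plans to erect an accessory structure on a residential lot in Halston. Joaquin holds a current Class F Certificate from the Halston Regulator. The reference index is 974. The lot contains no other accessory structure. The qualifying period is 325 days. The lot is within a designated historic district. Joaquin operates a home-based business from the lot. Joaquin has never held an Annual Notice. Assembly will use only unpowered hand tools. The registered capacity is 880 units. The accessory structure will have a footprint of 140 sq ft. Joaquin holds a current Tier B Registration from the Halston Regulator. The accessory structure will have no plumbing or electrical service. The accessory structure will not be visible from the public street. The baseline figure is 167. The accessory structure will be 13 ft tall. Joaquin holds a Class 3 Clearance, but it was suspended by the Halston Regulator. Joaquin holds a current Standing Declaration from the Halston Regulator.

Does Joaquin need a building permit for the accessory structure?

Exception (a) does not apply: there is no Class 3 Clearance in force.
Exception (b) is satisfied on its face — the qualifying period is 325 days, below the 330 days limit; the structure will not be visible from the street. However, paragraphs (f)–(j) must be considered: (f) is engaged — the registered capacity is 880 units, below the 950 units limit. (g) would limit (f) — a current Class F Certificate is held — but (h) sets (g) aside: (h) operates against (g): a current Standing Declaration is held. (i) would limit (h) — the baseline figure is 167, below the 181 limit — but (j) sets (i) aside: (j) operates against (i): the lot is in a historic district. Exception (b) does not apply.
Exception (c) fails — the reference index is 974, not below 828.
Exception (d) does not apply: the structure's height is 13 ft, not less than 12 ft.
Exception (e)'s conditions are all satisfied: the structure's footprint is 140 sq ft, below the 145 sq ft limit; a current Tier B Registration is held. However, paragraphs (k)–(l) must be considered: (k) operates against (e): a home-based business operates on the lot. (l), which would lift (k), does not operate here — no current Annual Notice is held. Exception (e) does not apply.
No exception applies. The general rule governs.

Yes — Joaquin must obtain a building permit.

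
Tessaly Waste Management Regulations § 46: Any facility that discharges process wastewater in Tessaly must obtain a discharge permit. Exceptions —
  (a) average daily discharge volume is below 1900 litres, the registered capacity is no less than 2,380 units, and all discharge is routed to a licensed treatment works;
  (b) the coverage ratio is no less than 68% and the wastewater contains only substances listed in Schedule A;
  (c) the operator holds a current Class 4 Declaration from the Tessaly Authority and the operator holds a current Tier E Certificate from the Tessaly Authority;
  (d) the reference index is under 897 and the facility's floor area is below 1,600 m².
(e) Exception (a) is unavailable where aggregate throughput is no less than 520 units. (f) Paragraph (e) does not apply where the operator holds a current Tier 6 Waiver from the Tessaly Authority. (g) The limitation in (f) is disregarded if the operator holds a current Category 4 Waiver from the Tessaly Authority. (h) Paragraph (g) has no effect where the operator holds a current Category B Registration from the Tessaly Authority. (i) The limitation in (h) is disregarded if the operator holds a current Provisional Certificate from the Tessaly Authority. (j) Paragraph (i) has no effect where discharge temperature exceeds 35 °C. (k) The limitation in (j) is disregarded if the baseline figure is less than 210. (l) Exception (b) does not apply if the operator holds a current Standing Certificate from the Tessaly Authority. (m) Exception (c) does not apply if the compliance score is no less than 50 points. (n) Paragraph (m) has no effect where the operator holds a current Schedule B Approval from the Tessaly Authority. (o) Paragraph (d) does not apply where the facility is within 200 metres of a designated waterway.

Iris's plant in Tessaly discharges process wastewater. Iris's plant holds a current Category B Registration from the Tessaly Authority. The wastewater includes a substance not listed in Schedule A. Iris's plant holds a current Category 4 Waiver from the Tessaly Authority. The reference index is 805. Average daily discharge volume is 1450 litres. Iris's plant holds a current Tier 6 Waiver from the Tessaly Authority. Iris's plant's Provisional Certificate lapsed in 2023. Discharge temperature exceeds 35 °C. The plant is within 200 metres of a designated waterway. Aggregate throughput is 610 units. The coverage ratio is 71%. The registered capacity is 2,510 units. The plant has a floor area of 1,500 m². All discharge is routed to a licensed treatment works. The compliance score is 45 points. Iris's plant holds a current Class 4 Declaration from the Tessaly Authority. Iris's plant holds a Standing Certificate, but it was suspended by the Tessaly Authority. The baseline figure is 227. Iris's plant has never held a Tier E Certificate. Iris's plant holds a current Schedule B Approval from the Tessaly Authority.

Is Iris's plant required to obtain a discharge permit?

No — exception (a) applies; Iris's plant is not required to obtain a discharge permit.

Exception (a): average daily discharge volume is 1450 litres, below the 1900 litres limit; the registered capacity is 2,510 units, meeting the 2,380 units threshold; discharge is routed to a licensed treatment works — every condition holds. Applying paragraphs (e)–(k): (e) would limit (a) — aggregate throughput is 610 units, meeting the 520 units threshold — but (f) sets (e) aside: (f) operates against (e): a current Tier 6 Waiver is held. (g) would limit (f) — a current Category 4 Waiver is held — but (h) sets (g) aside: (h) is engaged — a current Category B Registration is held. (i) does not operate here (no current Provisional Certificate is held), so (h) stands. Exception (a) stands.
Exception (b) fails — the wastewater includes a non-Schedule-A substance.
Exception (c) fails — no current Tier E Certificate is held.
Exception (d) is satisfied on its face — the reference index is 805, under the 897 limit; the facility's floor area is 1,500 m², below the 1,600 m² limit. But: (o) operates against (d): the plant is within 200 m of a designated waterway. So (d) is unavailable.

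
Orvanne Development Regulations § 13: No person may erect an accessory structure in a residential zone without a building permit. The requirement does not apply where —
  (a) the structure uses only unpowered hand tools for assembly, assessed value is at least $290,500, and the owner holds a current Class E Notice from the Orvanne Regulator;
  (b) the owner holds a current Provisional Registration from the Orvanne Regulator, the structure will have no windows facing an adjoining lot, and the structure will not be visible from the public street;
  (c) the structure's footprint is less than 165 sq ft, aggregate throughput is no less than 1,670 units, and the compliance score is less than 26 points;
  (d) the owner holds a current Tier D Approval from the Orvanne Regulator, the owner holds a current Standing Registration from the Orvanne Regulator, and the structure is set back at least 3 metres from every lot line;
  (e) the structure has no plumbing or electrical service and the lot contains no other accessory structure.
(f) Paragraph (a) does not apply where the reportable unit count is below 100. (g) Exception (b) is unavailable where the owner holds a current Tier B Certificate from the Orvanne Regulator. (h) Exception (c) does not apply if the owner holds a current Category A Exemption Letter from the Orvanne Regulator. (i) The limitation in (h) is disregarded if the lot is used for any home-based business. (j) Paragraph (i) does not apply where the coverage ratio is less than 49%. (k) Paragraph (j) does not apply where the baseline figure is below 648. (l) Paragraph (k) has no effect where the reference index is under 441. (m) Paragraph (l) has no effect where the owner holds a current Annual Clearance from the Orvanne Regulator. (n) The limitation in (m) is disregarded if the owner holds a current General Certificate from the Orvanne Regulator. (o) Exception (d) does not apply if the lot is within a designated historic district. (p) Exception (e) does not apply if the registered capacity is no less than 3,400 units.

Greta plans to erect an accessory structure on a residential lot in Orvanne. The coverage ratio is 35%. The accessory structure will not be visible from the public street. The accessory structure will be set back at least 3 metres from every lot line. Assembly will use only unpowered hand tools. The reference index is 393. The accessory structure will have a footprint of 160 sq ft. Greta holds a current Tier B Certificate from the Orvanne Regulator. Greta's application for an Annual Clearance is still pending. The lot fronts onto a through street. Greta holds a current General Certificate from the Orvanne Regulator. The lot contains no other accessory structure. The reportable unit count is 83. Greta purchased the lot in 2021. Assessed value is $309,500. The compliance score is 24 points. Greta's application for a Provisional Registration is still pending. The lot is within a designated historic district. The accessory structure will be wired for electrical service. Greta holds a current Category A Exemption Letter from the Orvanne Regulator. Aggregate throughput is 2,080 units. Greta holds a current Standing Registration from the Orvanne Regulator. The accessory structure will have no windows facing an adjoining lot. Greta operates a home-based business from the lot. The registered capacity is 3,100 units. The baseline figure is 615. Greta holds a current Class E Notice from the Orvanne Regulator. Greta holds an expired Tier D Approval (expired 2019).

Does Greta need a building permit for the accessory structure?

Exception (a)'s conditions are all satisfied: assembly uses only hand tools; assessed value is $309,500, meeting the $290,500 threshold; a current Class E Notice is held. Turning to paragraph (f): (f) operates against (a): the reportable unit count is 83, below the 100 limit. So (a) is unavailable.
Exception (b) does not apply: there is no Provisional Registration in force.
Exception (c)'s conditions are all satisfied: the structure's footprint is 160 sq ft, less than the 165 sq ft limit; aggregate throughput is 2,080 units, meeting the 1,670 units threshold; the compliance score is 24 points, less than the 26 points limit. But applying paragraphs (h)–(n): (h) operates against (c): a current Category A Exemption Letter is held. (i) is engaged (a home-based business operates on the lot), but is set aside by (j): (j) is triggered — the coverage ratio is 35%, less than the 49% limit. (k) would limit (j) — the baseline figure is 615, below the 648 limit — but (l) sets (k) aside: (l) operates against (k): the reference index is 393, under the 441 limit. (m) is not engaged (no current Annual Clearance is held), so (l) stands. Exception (c) does not apply.
Exception (d) does not apply: no current Tier D Approval is held.
Exception (e) fails — electrical service is planned.
Every exception is unavailable, so the rule governs.

Yes — Greta must obtain a building permit.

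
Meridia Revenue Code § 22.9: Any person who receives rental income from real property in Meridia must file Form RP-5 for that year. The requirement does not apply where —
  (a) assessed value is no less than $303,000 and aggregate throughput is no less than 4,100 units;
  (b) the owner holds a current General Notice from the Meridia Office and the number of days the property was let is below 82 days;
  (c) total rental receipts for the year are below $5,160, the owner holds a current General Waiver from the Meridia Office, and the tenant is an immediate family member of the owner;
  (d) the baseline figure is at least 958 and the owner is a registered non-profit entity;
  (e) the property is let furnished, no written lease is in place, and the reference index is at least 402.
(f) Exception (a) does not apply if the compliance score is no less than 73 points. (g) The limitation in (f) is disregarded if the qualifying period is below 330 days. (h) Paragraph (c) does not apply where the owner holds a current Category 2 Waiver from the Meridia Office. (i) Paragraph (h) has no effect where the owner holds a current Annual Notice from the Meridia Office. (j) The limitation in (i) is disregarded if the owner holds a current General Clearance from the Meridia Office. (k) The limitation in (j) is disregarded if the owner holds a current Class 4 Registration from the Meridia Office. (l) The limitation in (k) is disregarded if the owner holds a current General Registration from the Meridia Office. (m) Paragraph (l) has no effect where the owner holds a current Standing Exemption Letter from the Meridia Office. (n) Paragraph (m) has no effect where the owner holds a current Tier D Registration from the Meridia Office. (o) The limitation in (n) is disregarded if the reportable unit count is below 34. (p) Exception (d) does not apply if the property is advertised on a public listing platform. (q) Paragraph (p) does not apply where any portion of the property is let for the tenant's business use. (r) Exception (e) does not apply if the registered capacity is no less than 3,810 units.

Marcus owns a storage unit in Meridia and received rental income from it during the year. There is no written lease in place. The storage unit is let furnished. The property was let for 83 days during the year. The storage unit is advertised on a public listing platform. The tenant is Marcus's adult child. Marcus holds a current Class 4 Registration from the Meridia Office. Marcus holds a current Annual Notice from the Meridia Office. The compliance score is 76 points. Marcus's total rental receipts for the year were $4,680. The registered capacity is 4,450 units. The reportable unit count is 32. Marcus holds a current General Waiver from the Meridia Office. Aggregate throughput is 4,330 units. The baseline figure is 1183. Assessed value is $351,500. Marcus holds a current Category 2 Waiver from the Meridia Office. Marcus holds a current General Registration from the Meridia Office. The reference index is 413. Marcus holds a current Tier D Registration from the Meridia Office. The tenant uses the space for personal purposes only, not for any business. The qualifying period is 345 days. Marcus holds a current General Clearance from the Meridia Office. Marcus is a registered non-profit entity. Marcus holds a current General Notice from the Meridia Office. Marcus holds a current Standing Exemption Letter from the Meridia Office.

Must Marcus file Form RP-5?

No — exception (c) applies; Marcus is not required to file Form RP-5.

Exception (a) is satisfied on its face — assessed value is $351,500, meeting the $303,000 threshold; aggregate throughput is 4,330 units, meeting the 4,100 units threshold. But: (f) is triggered — the compliance score is 76 points, meeting the 73 points threshold. (g), which would lift (f), does not operate here — the qualifying period is 345 days, not below 330 days. So (a) is unavailable.
Exception (b) fails — the number of days the property was let is 83 days, not below 82 days.
Exception (c) is satisfied on its face — total rental receipts for the year are $4,680, below the $5,160 limit; a current General Waiver is held; the tenant is an immediate family member. Applying paragraphs (h)–(o): (h) would limit (c) — a current Category 2 Waiver is held — but (i) sets (h) aside: (i) operates against (h): a current Annual Notice is held. (j) applies (a current General Clearance is held), but yields to (k): (k) operates — a current Class 4 Registration is held. (l) operates (a current General Registration is held), but is set aside by (m): (m) operates against (l): a current Standing Exemption Letter is held. (n) would limit (m) — a current Tier D Registration is held — but (o) sets (n) aside: (o) operates against (n): the reportable unit count is 32, below the 34 limit. (c) remains available.
Exception (d) is satisfied on its face — the baseline figure is 1,183, meeting the 958 threshold; Marcus is a registered non-profit. But applying paragraphs (p)–(q): (p) operates against (d): the property is publicly advertised. (q) is not engaged (the space is used for personal purposes only), so (p) stands. (d) is therefore removed.
All of (e)'s requirements are met (the property is let furnished; there is no written lease; the reference index is 413, meeting the 402 threshold). But applying paragraph (r): (r) is engaged — the registered capacity is 4,450 units, meeting the 3,810 units threshold. Exception (e) does not apply.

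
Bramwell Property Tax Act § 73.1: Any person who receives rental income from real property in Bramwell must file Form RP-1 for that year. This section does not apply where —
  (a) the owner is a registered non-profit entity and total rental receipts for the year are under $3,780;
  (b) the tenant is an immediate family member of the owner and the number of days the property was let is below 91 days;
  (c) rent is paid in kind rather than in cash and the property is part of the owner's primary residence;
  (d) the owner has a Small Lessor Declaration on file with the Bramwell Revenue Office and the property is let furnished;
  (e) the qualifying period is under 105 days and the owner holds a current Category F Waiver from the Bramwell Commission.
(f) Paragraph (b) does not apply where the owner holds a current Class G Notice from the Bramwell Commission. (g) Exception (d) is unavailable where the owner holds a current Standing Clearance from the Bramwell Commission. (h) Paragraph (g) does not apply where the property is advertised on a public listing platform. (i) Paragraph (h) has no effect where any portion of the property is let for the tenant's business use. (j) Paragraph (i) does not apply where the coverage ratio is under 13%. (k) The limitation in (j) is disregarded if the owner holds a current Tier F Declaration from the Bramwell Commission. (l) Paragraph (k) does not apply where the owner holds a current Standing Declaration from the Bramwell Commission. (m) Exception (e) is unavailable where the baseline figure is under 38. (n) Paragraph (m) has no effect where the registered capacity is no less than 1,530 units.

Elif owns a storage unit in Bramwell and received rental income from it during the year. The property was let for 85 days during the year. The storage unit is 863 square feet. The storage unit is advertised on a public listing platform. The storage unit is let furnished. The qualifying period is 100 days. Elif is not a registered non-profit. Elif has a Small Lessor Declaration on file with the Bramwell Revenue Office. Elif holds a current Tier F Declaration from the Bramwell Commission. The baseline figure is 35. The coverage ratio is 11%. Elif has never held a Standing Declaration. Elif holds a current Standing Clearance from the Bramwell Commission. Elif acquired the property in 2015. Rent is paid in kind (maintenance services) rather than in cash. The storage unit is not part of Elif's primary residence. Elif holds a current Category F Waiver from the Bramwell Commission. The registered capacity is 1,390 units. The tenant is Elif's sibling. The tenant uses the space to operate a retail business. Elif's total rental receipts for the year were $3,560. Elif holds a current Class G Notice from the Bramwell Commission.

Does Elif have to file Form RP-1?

Yes — Elif must file Form RP-1.

Exception (a) fails — Elif is not a registered non-profit.
Exception (b): the tenant is an immediate family member; the number of days the property was let is 85 days, below the 91 days limit — every condition holds. However, paragraph (f) must be considered: (f) operates against (b): a current Class G Notice is held. (b) is therefore removed.
Exception (c) fails — the storage unit is not part of the primary residence.
Exception (d)'s conditions are all satisfied: a Small Lessor Declaration is on file; the property is let furnished. However, paragraphs (g)–(l) must be considered: (g) applies — a current Standing Clearance is held. (h) is engaged (the property is publicly advertised), but is overridden by (i): (i) is triggered — the space is let for business use. (j) is engaged (the coverage ratio is 11%, under the 13% limit), but is itself disapplied by (k): (k) operates against (j): a current Tier F Declaration is held. (l), which would lift (k), is inapplicable — no current Standing Declaration is held. (d) is therefore removed.
Exception (e) is satisfied on its face — the qualifying period is 100 days, under the 105 days limit; a current Category F Waiver is held. However, paragraphs (m)–(n) must be considered: (m) operates against (e): the baseline figure is 35, under the 38 limit. (n) is not triggered (the registered capacity is 1,390 units, short of 1,530 units), so (m) stands. So (e) is unavailable.
No exception applies. The general rule governs.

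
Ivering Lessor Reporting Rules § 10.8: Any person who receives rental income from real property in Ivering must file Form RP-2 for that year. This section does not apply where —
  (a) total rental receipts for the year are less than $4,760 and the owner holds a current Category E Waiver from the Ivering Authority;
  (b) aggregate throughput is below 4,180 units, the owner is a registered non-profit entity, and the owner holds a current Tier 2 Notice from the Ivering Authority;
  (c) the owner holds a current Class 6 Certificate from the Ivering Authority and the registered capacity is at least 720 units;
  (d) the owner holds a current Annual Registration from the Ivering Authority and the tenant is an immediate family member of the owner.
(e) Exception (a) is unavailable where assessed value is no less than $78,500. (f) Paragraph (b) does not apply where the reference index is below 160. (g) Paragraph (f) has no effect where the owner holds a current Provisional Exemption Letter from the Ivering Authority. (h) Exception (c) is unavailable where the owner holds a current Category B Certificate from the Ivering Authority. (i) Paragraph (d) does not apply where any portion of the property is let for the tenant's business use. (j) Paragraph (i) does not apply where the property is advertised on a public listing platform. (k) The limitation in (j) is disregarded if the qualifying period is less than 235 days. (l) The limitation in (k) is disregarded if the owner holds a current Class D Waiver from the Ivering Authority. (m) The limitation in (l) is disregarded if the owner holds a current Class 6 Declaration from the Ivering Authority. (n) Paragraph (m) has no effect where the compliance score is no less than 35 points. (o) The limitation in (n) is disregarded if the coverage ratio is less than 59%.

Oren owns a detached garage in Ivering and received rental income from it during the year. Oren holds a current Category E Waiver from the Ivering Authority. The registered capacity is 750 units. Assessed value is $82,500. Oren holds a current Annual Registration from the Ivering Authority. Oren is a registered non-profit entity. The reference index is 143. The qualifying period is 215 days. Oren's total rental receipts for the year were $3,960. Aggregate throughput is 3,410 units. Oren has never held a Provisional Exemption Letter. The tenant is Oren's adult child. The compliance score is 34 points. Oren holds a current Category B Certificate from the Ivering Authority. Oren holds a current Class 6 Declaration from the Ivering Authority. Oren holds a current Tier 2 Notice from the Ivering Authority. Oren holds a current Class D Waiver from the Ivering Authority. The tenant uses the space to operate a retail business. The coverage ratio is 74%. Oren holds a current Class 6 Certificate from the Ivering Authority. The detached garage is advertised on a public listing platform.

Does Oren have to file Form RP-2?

Exception (a)'s conditions are all satisfied: total rental receipts for the year are $3,960, less than the $4,760 limit; a current Category E Waiver is held. However, paragraph (e) must be considered: (e) operates against (a): assessed value is $82,500, meeting the $78,500 threshold. (a) is therefore removed.
Exception (b)'s conditions are all satisfied: aggregate throughput is 3,410 units, below the 4,180 units limit; Oren is a registered non-profit; a current Tier 2 Notice is held. But: (f) operates — the reference index is 143, below the 160 limit. (g) is inapplicable (no current Provisional Exemption Letter is held), so (f) stands. (b) is therefore removed.
Exception (c)'s conditions are all satisfied: a current Class 6 Certificate is held; the registered capacity is 750 units, meeting the 720 units threshold. However, paragraph (h) must be considered: (h) operates — a current Category B Certificate is held. Exception (c) does not apply.
All of (d)'s requirements are met (a current Annual Registration is held; the tenant is an immediate family member). However, paragraphs (i)–(o) must be considered: (i) operates against (d): the space is let for business use. (j) would limit (i) — the property is publicly advertised — but (k) sets (j) aside: (k) operates — the qualifying period is 215 days, less than the 235 days limit. (l) applies (a current Class D Waiver is held), but is displaced by (m): (m) operates — a current Class 6 Declaration is held. (n) does not operate here (the compliance score is 34 points, short of 35 points), so (m) stands. (d) is therefore removed.
Every exception is unavailable, so the rule governs.

Yes — Oren must file Form RP-2.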